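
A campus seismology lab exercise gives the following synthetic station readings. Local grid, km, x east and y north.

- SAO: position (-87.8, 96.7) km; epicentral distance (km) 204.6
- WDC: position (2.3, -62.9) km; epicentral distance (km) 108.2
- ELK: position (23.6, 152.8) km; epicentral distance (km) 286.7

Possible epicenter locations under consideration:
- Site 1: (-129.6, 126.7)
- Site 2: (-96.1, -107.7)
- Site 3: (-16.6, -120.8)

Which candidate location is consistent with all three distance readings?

For each candidate, compare |candidate − station| to the reported distance:
Site 1: residuals SAO 153.1, WDC 122.8, ELK 131.3 → max 153.1 km
Site 2: residuals SAO 0.0, WDC 0.1, ELK 0.0 → max 0.1 km
Site 3: residuals SAO 24.3, WDC 47.3, ELK 10.2 → max 47.3 km
Only Site 2 has all residuals ≈ 0.

Site 2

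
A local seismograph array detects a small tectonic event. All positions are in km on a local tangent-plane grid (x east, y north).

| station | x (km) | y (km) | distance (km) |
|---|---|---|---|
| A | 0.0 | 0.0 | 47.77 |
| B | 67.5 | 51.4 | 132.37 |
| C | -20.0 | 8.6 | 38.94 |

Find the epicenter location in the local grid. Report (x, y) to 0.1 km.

Circle about each station: x² + y² = 47.77²; (x − 67.5)² + (y − 51.4)² = 132.37²; (x + 20.0)² + (y − 8.6)² = 38.94².
Subtracting pairs of circle equations eliminates x²+y² and gives linear equations (the radical axes):
135.0 x + 102.8 y = -8041.63
-40.0 x + 17.2 y = 1239.61
Solving the 2×2 system: x ≈ -41.3, y ≈ -24.0 km.

-41.3 km east, -24.0 km north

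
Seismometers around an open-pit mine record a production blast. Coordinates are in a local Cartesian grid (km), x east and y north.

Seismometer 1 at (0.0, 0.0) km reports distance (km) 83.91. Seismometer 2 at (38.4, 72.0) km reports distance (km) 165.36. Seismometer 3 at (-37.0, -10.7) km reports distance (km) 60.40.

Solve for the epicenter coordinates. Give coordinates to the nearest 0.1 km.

Circle about each station: x² + y² = 83.91²; (x − 38.4)² + (y − 72.0)² = 165.36²; (x + 37.0)² + (y + 10.7)² = 60.40².
Subtracting the Seismometer 1 equation from the Seismometer 2 and Seismometer 3 equations removes the quadratic terms:
76.8 x + 144.0 y = -13644.48
-74.0 x − 21.4 y = 4876.22
Solving the 2×2 system: x ≈ -45.5, y ≈ -70.5 km.

(-45.5, -70.5)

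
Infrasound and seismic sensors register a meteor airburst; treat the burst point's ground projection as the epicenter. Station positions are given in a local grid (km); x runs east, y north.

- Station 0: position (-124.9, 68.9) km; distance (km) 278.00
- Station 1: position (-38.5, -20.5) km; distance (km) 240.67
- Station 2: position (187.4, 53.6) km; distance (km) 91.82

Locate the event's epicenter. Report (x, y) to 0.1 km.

(145.1, 135.1)

Circle about each station: (x + 124.9)² + (y − 68.9)² = 278.00²; (x + 38.5)² + (y + 20.5)² = 240.67²; (x − 187.4)² + (y − 53.6)² = 91.82².
Subtracting the Station 0 equation from the Station 1 and Station 2 equations removes the quadratic terms:
172.8 x − 178.8 y = 917.23
624.6 x − 30.6 y = 86497.59
Solving the 2×2 system: x ≈ 145.1, y ≈ 135.1 km.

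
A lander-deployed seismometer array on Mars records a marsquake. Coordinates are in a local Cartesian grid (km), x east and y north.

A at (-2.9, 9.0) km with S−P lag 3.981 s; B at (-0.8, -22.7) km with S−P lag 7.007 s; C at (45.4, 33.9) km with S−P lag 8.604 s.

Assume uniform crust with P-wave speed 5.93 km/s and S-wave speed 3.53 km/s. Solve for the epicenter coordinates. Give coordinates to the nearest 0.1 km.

Distance from S−P lag: d = Δt · v_P v_S / (v_P − v_S) = Δt · (5.93·3.53)/(5.93−3.53) ≈ 8.7220·Δt.
So d_A = 34.72, d_B = 61.12, d_C = 75.04 km.
Circle about each station: (x + 2.9)² + (y − 9.0)² = 34.72²; (x + 0.8)² + (y + 22.7)² = 61.12²; (x − 45.4)² + (y − 33.9)² = 75.04².
Subtracting the A equation from the B and C equations removes the quadratic terms:
4.2 x − 63.4 y = -2103.66
96.6 x + 49.8 y = -1304.56
Solving the 2×2 system: x ≈ -29.6, y ≈ 31.2 km.

(-29.6, 31.2)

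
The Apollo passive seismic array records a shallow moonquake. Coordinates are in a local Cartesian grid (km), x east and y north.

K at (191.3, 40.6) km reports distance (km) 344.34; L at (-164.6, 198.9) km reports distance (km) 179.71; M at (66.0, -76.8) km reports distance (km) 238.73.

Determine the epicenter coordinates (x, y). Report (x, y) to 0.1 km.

Circle about each station: (x − 191.3)² + (y − 40.6)² = 344.34²; (x + 164.6)² + (y − 198.9)² = 179.71²; (x − 66.0)² + (y + 76.8)² = 238.73².
Subtracting pairs of circle equations eliminates x²+y² and gives linear equations (the radical axes):
-711.8 x + 316.6 y = 114684.67
-250.6 x − 234.8 y = 33588.21
Solving the 2×2 system: x ≈ -152.4, y ≈ 19.6 km.

(-152.4, 19.6)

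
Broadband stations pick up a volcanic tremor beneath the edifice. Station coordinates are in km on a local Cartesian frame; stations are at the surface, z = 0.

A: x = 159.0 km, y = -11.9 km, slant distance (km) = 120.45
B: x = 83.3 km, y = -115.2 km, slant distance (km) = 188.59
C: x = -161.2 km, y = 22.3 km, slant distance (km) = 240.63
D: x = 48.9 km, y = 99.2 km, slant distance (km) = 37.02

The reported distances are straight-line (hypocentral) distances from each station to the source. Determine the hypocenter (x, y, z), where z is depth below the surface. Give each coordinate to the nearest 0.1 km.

Each station gives a sphere (x−x_i)² + (y−y_i)² + z² = d_i² (stations at z=0).
Subtracting the A sphere from B and C: z² cancels, leaving linear equations in x and y:
-151.4 x − 206.6 y = -26270.67
-640.4 x + 68.4 y = -42334.47
Solving: x ≈ 73.903, y ≈ 73.000 km (keep extra digits for the depth step; rounded: 73.9, 73.0).
Then from the A sphere: z² = 120.45² − (x − 159.0)² − (y + 11.9)² with x = 73.903, y = 73.000, so z ≈ 7.661 ≈ 7.7 km.
Check against D (with the unrounded solution): distance 37.02 ≈ 37.02 km. ✓

x ≈ 73.9 km, y ≈ 73.0 km, depth ≈ 7.7 km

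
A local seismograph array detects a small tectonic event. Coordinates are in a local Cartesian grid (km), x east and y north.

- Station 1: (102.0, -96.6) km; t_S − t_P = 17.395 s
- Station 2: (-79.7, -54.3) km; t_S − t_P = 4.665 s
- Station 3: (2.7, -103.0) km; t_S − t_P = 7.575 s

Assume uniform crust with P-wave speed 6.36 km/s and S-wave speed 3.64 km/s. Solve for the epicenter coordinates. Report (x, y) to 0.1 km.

(-40.0, -54.7)

Distance from S−P lag: d = Δt · v_P v_S / (v_P − v_S) = Δt · (6.36·3.64)/(6.36−3.64) ≈ 8.5112·Δt.
So d_Station 1 = 148.05, d_Station 2 = 39.70, d_Station 3 = 64.47 km.
Circle about each station: (x − 102.0)² + (y + 96.6)² = 148.05²; (x + 79.7)² + (y + 54.3)² = 39.70²; (x − 2.7)² + (y + 103.0)² = 64.47².
Subtracting the Station 1 equation from the Station 2 and Station 3 equations removes the quadratic terms:
-363.4 x + 84.6 y = 9907.73
-198.6 x − 12.8 y = 8643.15
Solving the 2×2 system: x ≈ -40.0, y ≈ -54.7 km.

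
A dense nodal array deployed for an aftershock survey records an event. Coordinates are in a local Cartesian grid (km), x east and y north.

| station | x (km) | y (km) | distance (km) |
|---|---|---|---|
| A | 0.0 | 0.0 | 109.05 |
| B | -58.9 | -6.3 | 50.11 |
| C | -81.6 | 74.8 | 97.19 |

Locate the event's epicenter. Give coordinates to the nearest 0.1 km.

Circle about each station: x² + y² = 109.05²; (x + 58.9)² + (y + 6.3)² = 50.11²; (x + 81.6)² + (y − 74.8)² = 97.19².
Subtracting the A equation from the B and C equations removes the quadratic terms:
-117.8 x − 12.6 y = 12889.79
-163.2 x + 149.6 y = 14699.61
Solving the 2×2 system: x ≈ -107.4, y ≈ -18.9 km.

-107.4 km east, -18.9 km north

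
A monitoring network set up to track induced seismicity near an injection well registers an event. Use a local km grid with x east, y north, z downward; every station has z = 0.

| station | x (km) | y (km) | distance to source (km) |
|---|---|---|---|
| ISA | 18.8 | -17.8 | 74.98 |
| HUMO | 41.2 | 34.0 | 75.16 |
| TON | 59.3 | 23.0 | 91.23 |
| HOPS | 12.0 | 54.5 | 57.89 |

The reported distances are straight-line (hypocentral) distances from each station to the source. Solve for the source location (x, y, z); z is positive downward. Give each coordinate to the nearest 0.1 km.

Each station gives a sphere (x−x_i)² + (y−y_i)² + z² = d_i² (stations at z=0).
Subtracting the ISA sphere from HUMO and TON: z² cancels, leaving linear equations in x and y:
44.8 x + 103.6 y = 2156.13
81.0 x + 81.6 y = 674.30
Solving: x ≈ -22.400, y ≈ 30.498 km (keep extra digits for the depth step; rounded: -22.4, 30.5).
Then from the ISA sphere: z² = 74.98² − (x − 18.8)² − (y + 17.8)² with x = -22.400, y = 30.498, so z ≈ 39.898 ≈ 39.9 km.

x ≈ -22.4 km, y ≈ 30.5 km, depth ≈ 39.9 km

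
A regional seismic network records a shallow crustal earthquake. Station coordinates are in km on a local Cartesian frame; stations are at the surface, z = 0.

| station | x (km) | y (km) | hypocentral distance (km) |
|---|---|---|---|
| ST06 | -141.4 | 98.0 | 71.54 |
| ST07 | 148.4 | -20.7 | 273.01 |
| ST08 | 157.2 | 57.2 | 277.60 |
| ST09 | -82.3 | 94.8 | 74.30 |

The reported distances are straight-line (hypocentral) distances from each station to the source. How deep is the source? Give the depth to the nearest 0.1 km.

Each station gives a sphere (x−x_i)² + (y−y_i)² + z² = d_i² (stations at z=0).
Subtracting the ST06 sphere from ST07 and ST08: z² cancels, leaving linear equations in x and y:
579.6 x − 237.4 y = -76563.40
597.2 x − 81.6 y = -73558.07
Solving: x ≈ -118.704, y ≈ 32.699 km (keep extra digits for the depth step; rounded: -118.7, 32.7).
Then from the ST06 sphere: z² = 71.54² − (x + 141.4)² − (y − 98.0)² with x = -118.704, y = 32.699, so z ≈ 18.402 ≈ 18.4 km.

z ≈ 18.4 km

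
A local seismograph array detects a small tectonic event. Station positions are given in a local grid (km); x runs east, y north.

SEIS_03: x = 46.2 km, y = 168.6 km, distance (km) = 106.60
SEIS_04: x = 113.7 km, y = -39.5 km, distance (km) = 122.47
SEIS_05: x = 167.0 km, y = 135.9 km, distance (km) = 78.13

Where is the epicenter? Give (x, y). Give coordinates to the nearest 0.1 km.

Circle about each station: (x − 46.2)² + (y − 168.6)² = 106.60²; (x − 113.7)² + (y + 39.5)² = 122.47²; (x − 167.0)² + (y − 135.9)² = 78.13².
Subtracting pairs of circle equations eliminates x²+y² and gives linear equations (the radical axes):
135.0 x − 416.2 y = -19707.80
241.6 x − 65.4 y = 21056.67
Solving the 2×2 system: x ≈ 109.6, y ≈ 82.9 km.
Check against SEIS_03 (with the unrounded x, y): √((x − 46.2)²+(y − 168.6)²) = 106.60 ≈ 106.60 km. ✓

x ≈ 109.6 km, y ≈ 82.9 km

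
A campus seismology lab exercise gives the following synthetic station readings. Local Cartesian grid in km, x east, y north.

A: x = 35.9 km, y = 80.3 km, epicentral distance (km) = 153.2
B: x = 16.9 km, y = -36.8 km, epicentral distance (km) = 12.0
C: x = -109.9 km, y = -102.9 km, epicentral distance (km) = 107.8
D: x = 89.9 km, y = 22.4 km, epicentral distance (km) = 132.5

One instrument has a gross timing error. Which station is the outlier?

Solve using three stations at a time. Using A, C, D (subtract circle equations pairwise → linear system) gives (x, y) ≈ (-8.5, -66.3).
Distances from that point to each station vs reported:
  A: calculated 153.2 vs reported 153.2 → residual 0.0 km
  B: calculated 38.9 vs reported 12.0 → residual 26.9 km
  C: calculated 107.8 vs reported 107.8 → residual 0.0 km
  D: calculated 132.5 vs reported 132.5 → residual 0.0 km
A, C, D are mutually consistent (residuals ≈ 0); B is off by 26.9 km.

B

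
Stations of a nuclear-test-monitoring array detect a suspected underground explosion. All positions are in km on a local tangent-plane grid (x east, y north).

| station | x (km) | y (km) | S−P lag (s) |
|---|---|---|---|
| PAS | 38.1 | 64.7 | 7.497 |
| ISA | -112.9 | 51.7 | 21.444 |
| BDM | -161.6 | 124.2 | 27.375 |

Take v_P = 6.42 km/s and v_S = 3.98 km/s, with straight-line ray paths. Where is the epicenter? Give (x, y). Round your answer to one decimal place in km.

(111.1, 35.8)

Distance from S−P lag: d = Δt · v_P v_S / (v_P − v_S) = Δt · (6.42·3.98)/(6.42−3.98) ≈ 10.4720·Δt.
So d_PAS = 78.51, d_ISA = 224.56, d_BDM = 286.67 km.
Circle about each station: (x − 38.1)² + (y − 64.7)² = 78.51²; (x + 112.9)² + (y − 51.7)² = 224.56²; (x + 161.6)² + (y − 124.2)² = 286.67².
Subtracting pairs of circle equations eliminates x²+y² and gives linear equations (the radical axes):
-302.0 x − 26.0 y = -34481.77
-399.4 x + 119.0 y = -40113.37
Solving the 2×2 system: x ≈ 111.1, y ≈ 35.8 km.
Check against PAS (with the unrounded x, y): √((x − 38.1)²+(y − 64.7)²) = 78.51 ≈ 78.51 km. ✓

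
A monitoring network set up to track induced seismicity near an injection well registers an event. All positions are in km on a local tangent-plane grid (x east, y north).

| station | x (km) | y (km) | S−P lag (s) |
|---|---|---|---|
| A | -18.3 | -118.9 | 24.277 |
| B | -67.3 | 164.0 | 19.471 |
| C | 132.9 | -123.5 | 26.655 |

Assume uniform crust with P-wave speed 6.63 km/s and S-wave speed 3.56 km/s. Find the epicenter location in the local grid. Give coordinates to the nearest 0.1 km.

(39.1, 58.7)

Distance from S−P lag: d = Δt · v_P v_S / (v_P − v_S) = Δt · (6.63·3.56)/(6.63−3.56) ≈ 7.6882·Δt.
So d_A = 186.65, d_B = 149.70, d_C = 204.93 km.
Circle about each station: (x + 18.3)² + (y + 118.9)² = 186.65²; (x + 67.3)² + (y − 164.0)² = 149.70²; (x − 132.9)² + (y + 123.5)² = 204.93².
Subtracting pairs of circle equations eliminates x²+y² and gives linear equations (the radical axes):
-98.0 x + 565.8 y = 29381.32
302.4 x − 9.2 y = 11284.48
Solving the 2×2 system: x ≈ 39.1, y ≈ 58.7 km.
Check against A (with the unrounded x, y): √((x + 18.3)²+(y + 118.9)²) = 186.65 ≈ 186.65 km. ✓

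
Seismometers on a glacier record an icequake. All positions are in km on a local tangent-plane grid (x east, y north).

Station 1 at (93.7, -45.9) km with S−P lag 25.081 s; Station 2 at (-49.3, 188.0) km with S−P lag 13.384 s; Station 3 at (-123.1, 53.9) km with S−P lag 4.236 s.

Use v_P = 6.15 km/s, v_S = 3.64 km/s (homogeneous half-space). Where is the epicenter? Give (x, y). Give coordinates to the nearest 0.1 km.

Distance from S−P lag: d = Δt · v_P v_S / (v_P − v_S) = Δt · (6.15·3.64)/(6.15−3.64) ≈ 8.9187·Δt.
So d_Station 1 = 223.69, d_Station 2 = 119.37, d_Station 3 = 37.78 km.
Circle about each station: (x − 93.7)² + (y + 45.9)² = 223.69²; (x + 49.3)² + (y − 188.0)² = 119.37²; (x + 123.1)² + (y − 53.9)² = 37.78².
Subtracting the Station 1 equation from the Station 2 and Station 3 equations removes the quadratic terms:
-286.0 x + 467.8 y = 62676.01
-433.6 x + 199.6 y = 55782.21
Solving the 2×2 system: x ≈ -93.2, y ≈ 77.0 km.

-93.2 km east, 77.0 km north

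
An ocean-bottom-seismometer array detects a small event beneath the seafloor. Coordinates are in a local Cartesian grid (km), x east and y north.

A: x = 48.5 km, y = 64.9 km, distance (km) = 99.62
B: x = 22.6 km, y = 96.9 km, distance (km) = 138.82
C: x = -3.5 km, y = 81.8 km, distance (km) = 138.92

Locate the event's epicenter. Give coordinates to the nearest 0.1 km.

Circle about each station: (x − 48.5)² + (y − 64.9)² = 99.62²; (x − 22.6)² + (y − 96.9)² = 138.82²; (x + 3.5)² + (y − 81.8)² = 138.92².
Subtracting pairs of circle equations eliminates x²+y² and gives linear equations (the radical axes):
-51.8 x + 64.0 y = -6010.74
-104.0 x + 33.8 y = -9235.39
Solving the 2×2 system: x ≈ 79.1, y ≈ -29.9 km.

x ≈ 79.1 km, y ≈ -29.9 km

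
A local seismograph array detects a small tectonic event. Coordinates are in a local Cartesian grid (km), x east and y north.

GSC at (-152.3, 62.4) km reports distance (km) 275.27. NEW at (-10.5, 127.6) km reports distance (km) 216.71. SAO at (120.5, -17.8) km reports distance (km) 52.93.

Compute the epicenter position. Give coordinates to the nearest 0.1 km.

Circle about each station: (x + 152.3)² + (y − 62.4)² = 275.27²; (x + 10.5)² + (y − 127.6)² = 216.71²; (x − 120.5)² + (y + 17.8)² = 52.93².
Subtracting the GSC equation from the NEW and SAO equations removes the quadratic terms:
283.6 x + 130.4 y = 18113.31
545.6 x − 160.4 y = 60720.03
Solving the 2×2 system: x ≈ 92.8, y ≈ -62.9 km.

x ≈ 92.8 km, y ≈ -62.9 km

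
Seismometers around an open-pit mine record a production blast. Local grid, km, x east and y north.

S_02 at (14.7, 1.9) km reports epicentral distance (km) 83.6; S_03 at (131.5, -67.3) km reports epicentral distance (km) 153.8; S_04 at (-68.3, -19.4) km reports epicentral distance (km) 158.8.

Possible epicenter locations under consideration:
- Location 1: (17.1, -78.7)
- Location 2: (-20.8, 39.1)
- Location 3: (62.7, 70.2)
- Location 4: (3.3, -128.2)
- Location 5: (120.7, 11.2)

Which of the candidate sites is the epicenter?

Location 3

For each candidate, compare |candidate − station| to the reported distance:
Location 1: residuals S_02 3.0, S_03 38.8, S_04 54.8 → max 54.8 km
Location 2: residuals S_02 32.2, S_03 32.0, S_04 83.4 → max 83.4 km
Location 3: residuals S_02 0.1, S_03 0.0, S_04 0.1 → max 0.1 km
Location 4: residuals S_02 47.0, S_03 11.9, S_04 28.6 → max 47.0 km
Location 5: residuals S_02 22.8, S_03 74.6, S_04 32.7 → max 74.6 km
Only Location 3 has all residuals ≈ 0.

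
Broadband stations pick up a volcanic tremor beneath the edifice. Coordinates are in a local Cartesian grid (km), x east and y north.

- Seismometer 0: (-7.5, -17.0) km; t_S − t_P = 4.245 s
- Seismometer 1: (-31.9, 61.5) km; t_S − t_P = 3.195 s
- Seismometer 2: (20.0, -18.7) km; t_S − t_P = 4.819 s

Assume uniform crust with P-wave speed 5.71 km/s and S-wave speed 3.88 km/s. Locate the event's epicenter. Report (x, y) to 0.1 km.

Distance from S−P lag: d = Δt · v_P v_S / (v_P − v_S) = Δt · (5.71·3.88)/(5.71−3.88) ≈ 12.1064·Δt.
So d_Seismometer 0 = 51.39, d_Seismometer 1 = 38.68, d_Seismometer 2 = 58.34 km.
Circle about each station: (x + 7.5)² + (y + 17.0)² = 51.39²; (x + 31.9)² + (y − 61.5)² = 38.68²; (x − 20.0)² + (y + 18.7)² = 58.34².
Subtracting pairs of circle equations eliminates x²+y² and gives linear equations (the radical axes):
-48.8 x + 157.0 y = 5599.40
55.0 x − 3.4 y = -358.18
Solving the 2×2 system: x ≈ -4.4, y ≈ 34.3 km.
Check against Seismometer 0 (with the unrounded x, y): √((x + 7.5)²+(y + 17.0)²) = 51.39 ≈ 51.39 km. ✓

(-4.4, 34.3)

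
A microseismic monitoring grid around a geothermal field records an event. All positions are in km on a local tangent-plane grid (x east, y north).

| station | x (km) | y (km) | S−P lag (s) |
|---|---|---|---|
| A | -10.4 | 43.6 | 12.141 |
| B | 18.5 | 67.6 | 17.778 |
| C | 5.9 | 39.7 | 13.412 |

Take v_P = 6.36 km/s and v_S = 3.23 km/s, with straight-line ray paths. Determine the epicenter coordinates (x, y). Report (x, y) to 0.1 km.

Distance from S−P lag: d = Δt · v_P v_S / (v_P − v_S) = Δt · (6.36·3.23)/(6.36−3.23) ≈ 6.5632·Δt.
So d_A = 79.68, d_B = 116.68, d_C = 88.03 km.
Circle about each station: (x + 10.4)² + (y − 43.6)² = 79.68²; (x − 18.5)² + (y − 67.6)² = 116.68²; (x − 5.9)² + (y − 39.7)² = 88.03².
Subtracting the A equation from the B and C equations removes the quadratic terms:
57.8 x + 48.0 y = -4362.43
32.6 x − 7.8 y = -1798.60
Solving the 2×2 system: x ≈ -59.7, y ≈ -19.0 km.
Check against A (with the unrounded x, y): √((x + 10.4)²+(y − 43.6)²) = 79.67 ≈ 79.68 km. ✓

(-59.7, -19.0)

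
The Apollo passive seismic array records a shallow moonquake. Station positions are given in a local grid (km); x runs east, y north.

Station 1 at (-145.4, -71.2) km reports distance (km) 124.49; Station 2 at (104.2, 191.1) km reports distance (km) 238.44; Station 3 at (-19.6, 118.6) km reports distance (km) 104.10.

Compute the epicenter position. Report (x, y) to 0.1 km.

-68.5 km east, 26.7 km north

Circle about each station: (x + 145.4)² + (y + 71.2)² = 124.49²; (x − 104.2)² + (y − 191.1)² = 238.44²; (x + 19.6)² + (y − 118.6)² = 104.10².
Subtracting the Station 1 equation from the Station 2 and Station 3 equations removes the quadratic terms:
499.2 x + 524.6 y = -20189.62
251.6 x + 379.6 y = -7099.53
Solving the 2×2 system: x ≈ -68.5, y ≈ 26.7 km.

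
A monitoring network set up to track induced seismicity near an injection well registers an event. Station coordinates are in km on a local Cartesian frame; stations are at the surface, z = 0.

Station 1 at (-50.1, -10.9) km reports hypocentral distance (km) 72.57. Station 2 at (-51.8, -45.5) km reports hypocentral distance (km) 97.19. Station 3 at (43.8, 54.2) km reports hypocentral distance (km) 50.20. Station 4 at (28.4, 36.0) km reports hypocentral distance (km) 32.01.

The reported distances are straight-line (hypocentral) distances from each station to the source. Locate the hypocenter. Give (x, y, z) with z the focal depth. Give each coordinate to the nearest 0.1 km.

(6.1, 29.4, 22.0)

Each station gives a sphere (x−x_i)² + (y−y_i)² + z² = d_i² (stations at z=0).
Subtracting the Station 1 sphere from Station 2 and Station 3: z² cancels, leaving linear equations in x and y:
-3.4 x − 69.2 y = -2054.82
187.8 x + 130.2 y = 4973.62
Solving: x ≈ 6.105, y ≈ 29.394 km (keep extra digits for the depth step; rounded: 6.1, 29.4).
Then from the Station 1 sphere: z² = 72.57² − (x + 50.1)² − (y + 10.9)² with x = 6.105, y = 29.394, so z ≈ 21.995 ≈ 22.0 km.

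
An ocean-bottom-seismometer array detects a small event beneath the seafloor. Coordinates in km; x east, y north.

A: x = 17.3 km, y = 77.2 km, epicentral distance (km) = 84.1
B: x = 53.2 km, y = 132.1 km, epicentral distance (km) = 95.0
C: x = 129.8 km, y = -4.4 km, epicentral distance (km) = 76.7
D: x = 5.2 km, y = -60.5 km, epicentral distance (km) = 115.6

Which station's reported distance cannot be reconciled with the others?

Solve using three stations at a time. Using B, C, D (subtract circle equations pairwise → linear system) gives (x, y) ≈ (65.8, 37.9).
Distances from that point to each station vs reported:
  A: calculated 62.4 vs reported 84.1 → residual 21.7 km
  B: calculated 95.0 vs reported 95.0 → residual 0.0 km
  C: calculated 76.7 vs reported 76.7 → residual 0.0 km
  D: calculated 115.6 vs reported 115.6 → residual 0.0 km
B, C, D are mutually consistent (residuals ≈ 0); A is off by 21.7 km.

A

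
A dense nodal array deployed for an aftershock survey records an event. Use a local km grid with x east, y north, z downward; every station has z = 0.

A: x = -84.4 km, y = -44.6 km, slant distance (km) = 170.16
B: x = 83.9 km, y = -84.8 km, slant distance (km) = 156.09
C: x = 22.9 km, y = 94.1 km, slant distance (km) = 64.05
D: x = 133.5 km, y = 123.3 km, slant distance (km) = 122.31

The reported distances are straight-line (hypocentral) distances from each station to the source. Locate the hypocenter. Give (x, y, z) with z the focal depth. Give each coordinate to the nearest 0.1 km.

(42.6, 57.6, 48.8)

Each station gives a sphere (x−x_i)² + (y−y_i)² + z² = d_i² (stations at z=0).
Subtracting the A sphere from B and C: z² cancels, leaving linear equations in x and y:
336.6 x − 80.4 y = 9708.07
214.6 x + 277.4 y = 25118.72
Solving: x ≈ 42.599, y ≈ 57.596 km (keep extra digits for the depth step; rounded: 42.6, 57.6).
Then from the A sphere: z² = 170.16² − (x + 84.4)² − (y + 44.6)² with x = 42.599, y = 57.596, so z ≈ 48.802 ≈ 48.8 km.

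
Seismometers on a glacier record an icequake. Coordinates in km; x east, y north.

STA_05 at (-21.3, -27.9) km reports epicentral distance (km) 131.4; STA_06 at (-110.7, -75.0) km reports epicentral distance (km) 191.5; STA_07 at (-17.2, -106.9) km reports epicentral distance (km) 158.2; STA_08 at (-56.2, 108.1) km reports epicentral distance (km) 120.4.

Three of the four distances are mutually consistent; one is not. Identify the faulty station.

STA_05

Solve using three stations at a time. Using STA_06, STA_07, STA_08 (subtract circle equations pairwise → linear system) gives (x, y) ≈ (42.8, 39.5).
Distances from that point to each station vs reported:
  STA_05: calculated 93.1 vs reported 131.4 → residual 38.3 km
  STA_06: calculated 191.5 vs reported 191.5 → residual 0.0 km
  STA_07: calculated 158.2 vs reported 158.2 → residual 0.0 km
  STA_08: calculated 120.5 vs reported 120.4 → residual 0.1 km
STA_06, STA_07, STA_08 are mutually consistent (residuals ≈ 0); STA_05 is off by 38.3 km.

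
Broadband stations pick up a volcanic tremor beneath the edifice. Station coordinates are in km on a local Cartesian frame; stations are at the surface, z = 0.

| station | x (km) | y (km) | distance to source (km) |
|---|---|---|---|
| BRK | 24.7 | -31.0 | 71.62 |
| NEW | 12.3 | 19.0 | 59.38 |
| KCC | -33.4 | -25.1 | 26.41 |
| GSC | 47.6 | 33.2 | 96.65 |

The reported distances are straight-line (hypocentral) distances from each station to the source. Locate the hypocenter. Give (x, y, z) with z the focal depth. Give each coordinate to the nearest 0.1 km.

(-40.1, -4.5, 15.1)

Each station gives a sphere (x−x_i)² + (y−y_i)² + z² = d_i² (stations at z=0).
Subtracting the BRK sphere from NEW and KCC: z² cancels, leaving linear equations in x and y:
-24.8 x + 100.0 y = 544.64
-116.2 x + 11.8 y = 4606.42
Solving: x ≈ -40.099, y ≈ -4.498 km (keep extra digits for the depth step; rounded: -40.1, -4.5).
Then from the BRK sphere: z² = 71.62² − (x − 24.7)² − (y + 31.0)² with x = -40.099, y = -4.498, so z ≈ 15.105 ≈ 15.1 km.
Check against GSC (with the unrounded solution): distance 96.65 ≈ 96.65 km. ✓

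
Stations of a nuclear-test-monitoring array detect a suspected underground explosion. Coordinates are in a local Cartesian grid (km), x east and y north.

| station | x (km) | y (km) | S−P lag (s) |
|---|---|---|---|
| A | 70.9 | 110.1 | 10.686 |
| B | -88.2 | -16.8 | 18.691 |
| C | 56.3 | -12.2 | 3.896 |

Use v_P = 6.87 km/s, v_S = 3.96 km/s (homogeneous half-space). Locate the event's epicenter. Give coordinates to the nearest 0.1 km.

84.3 km east, 11.1 km north

Distance from S−P lag: d = Δt · v_P v_S / (v_P − v_S) = Δt · (6.87·3.96)/(6.87−3.96) ≈ 9.3489·Δt.
So d_A = 99.90, d_B = 174.74, d_C = 36.42 km.
Circle about each station: (x − 70.9)² + (y − 110.1)² = 99.90²; (x + 88.2)² + (y + 16.8)² = 174.74²; (x − 56.3)² + (y + 12.2)² = 36.42².
Subtracting pairs of circle equations eliminates x²+y² and gives linear equations (the radical axes):
-318.2 x − 253.8 y = -29641.40
-29.2 x − 244.6 y = -5176.70
Solving the 2×2 system: x ≈ 84.3, y ≈ 11.1 km.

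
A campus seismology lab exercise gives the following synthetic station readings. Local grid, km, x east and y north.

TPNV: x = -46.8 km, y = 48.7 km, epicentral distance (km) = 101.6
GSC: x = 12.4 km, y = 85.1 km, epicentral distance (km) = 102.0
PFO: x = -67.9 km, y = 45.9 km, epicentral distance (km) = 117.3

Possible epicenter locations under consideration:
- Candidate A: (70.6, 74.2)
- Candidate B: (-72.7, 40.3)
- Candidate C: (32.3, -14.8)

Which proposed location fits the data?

For each candidate, compare |candidate − station| to the reported distance:
Candidate A: residuals TPNV 18.5, GSC 42.8, PFO 24.1 → max 42.8 km
Candidate B: residuals TPNV 74.4, GSC 5.8, PFO 109.9 → max 109.9 km
Candidate C: residuals TPNV 0.2, GSC 0.1, PFO 0.1 → max 0.2 km
Only Candidate C has all residuals ≈ 0.

Candidate C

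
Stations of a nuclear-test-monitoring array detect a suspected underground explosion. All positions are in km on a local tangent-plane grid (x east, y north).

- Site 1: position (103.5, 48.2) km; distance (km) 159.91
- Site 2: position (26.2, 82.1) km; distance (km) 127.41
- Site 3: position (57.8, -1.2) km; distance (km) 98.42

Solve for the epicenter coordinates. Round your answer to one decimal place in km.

Circle about each station: (x − 103.5)² + (y − 48.2)² = 159.91²; (x − 26.2)² + (y − 82.1)² = 127.41²; (x − 57.8)² + (y + 1.2)² = 98.42².
Subtracting the Site 1 equation from the Site 2 and Site 3 equations removes the quadratic terms:
-154.6 x + 67.8 y = 3729.26
-91.4 x − 98.8 y = 6191.50
Solving the 2×2 system: x ≈ -36.7, y ≈ -28.7 km.
Check against Site 1 (with the unrounded x, y): √((x − 103.5)²+(y − 48.2)²) = 159.92 ≈ 159.91 km. ✓

x ≈ -36.7 km, y ≈ -28.7 km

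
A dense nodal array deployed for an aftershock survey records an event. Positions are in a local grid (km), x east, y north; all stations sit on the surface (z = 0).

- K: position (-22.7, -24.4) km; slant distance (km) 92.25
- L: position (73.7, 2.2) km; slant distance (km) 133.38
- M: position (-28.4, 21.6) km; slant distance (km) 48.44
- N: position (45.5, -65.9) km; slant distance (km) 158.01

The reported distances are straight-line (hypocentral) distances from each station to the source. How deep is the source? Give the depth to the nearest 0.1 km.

depth ≈ 19.5 km

Each station gives a sphere (x−x_i)² + (y−y_i)² + z² = d_i² (stations at z=0).
Subtracting the K sphere from L and M: z² cancels, leaving linear equations in x and y:
192.8 x + 53.2 y = -4954.28
-11.4 x + 92.0 y = 6326.10
Solving: x ≈ -43.193, y ≈ 63.410 km (keep extra digits for the depth step; rounded: -43.2, 63.4).
Then from the K sphere: z² = 92.25² − (x + 22.7)² − (y + 24.4)² with x = -43.193, y = 63.410, so z ≈ 19.481 ≈ 19.5 km.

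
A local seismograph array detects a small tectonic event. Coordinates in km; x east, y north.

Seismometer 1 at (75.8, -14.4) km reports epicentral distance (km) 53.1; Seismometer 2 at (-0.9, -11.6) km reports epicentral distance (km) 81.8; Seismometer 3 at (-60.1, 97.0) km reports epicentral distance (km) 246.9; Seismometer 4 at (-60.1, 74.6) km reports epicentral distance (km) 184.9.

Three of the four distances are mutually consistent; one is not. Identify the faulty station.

Seismometer 3

Solve using three stations at a time. Using Seismometer 1, Seismometer 2, Seismometer 4 (subtract circle equations pairwise → linear system) gives (x, y) ≈ (60.8, -65.3).
Distances from that point to each station vs reported:
  Seismometer 1: calculated 53.1 vs reported 53.1 → residual 0.0 km
  Seismometer 2: calculated 81.8 vs reported 81.8 → residual 0.0 km
  Seismometer 3: calculated 202.4 vs reported 246.9 → residual 44.5 km
  Seismometer 4: calculated 184.9 vs reported 184.9 → residual 0.0 km
Seismometer 1, Seismometer 2, Seismometer 4 are mutually consistent (residuals ≈ 0); Seismometer 3 is off by 44.5 km.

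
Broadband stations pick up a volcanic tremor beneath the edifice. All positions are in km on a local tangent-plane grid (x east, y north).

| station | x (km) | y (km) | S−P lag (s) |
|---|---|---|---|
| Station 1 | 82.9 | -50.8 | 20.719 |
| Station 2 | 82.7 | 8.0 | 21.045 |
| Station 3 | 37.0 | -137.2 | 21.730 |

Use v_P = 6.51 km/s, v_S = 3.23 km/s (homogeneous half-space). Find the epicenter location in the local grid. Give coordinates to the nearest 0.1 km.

x ≈ -47.7 km, y ≈ -26.6 km

Distance from S−P lag: d = Δt · v_P v_S / (v_P − v_S) = Δt · (6.51·3.23)/(6.51−3.23) ≈ 6.4108·Δt.
So d_Station 1 = 132.82, d_Station 2 = 134.91, d_Station 3 = 139.31 km.
Circle about each station: (x − 82.9)² + (y + 50.8)² = 132.82²; (x − 82.7)² + (y − 8.0)² = 134.91²; (x − 37.0)² + (y + 137.2)² = 139.31².
Subtracting the Station 1 equation from the Station 2 and Station 3 equations removes the quadratic terms:
-0.4 x + 117.6 y = -3109.32
-91.8 x − 172.8 y = 8973.67
Solving the 2×2 system: x ≈ -47.7, y ≈ -26.6 km.
Check against Station 1 (with the unrounded x, y): √((x − 82.9)²+(y + 50.8)²) = 132.80 ≈ 132.82 km. ✓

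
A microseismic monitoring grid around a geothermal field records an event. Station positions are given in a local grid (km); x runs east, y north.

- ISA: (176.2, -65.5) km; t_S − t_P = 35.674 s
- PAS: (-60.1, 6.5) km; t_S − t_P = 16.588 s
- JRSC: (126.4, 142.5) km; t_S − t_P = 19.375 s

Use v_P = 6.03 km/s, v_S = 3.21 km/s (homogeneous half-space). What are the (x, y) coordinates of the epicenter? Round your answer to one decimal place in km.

-0.8 km east, 103.7 km north

Distance from S−P lag: d = Δt · v_P v_S / (v_P − v_S) = Δt · (6.03·3.21)/(6.03−3.21) ≈ 6.8639·Δt.
So d_ISA = 244.86, d_PAS = 113.86, d_JRSC = 132.99 km.
Circle about each station: (x − 176.2)² + (y + 65.5)² = 244.86²; (x + 60.1)² + (y − 6.5)² = 113.86²; (x − 126.4)² + (y − 142.5)² = 132.99².
Subtracting the ISA equation from the PAS and JRSC equations removes the quadratic terms:
-472.6 x + 144.0 y = 15309.89
-99.6 x + 416.0 y = 43216.60
Solving the 2×2 system: x ≈ -0.8, y ≈ 103.7 km.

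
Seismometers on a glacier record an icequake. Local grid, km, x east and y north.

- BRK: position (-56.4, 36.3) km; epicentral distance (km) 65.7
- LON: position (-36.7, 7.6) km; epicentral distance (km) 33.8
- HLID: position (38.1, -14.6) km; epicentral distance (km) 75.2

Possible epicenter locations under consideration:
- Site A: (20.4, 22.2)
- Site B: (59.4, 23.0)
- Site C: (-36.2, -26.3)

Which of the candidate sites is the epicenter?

Site C

For each candidate, compare |candidate − station| to the reported distance:
Site A: residuals BRK 12.4, LON 25.1, HLID 34.4 → max 34.4 km
Site B: residuals BRK 50.9, LON 63.5, HLID 32.0 → max 63.5 km
Site C: residuals BRK 0.1, LON 0.1, HLID 0.0 → max 0.1 km
Only Site C has all residuals ≈ 0.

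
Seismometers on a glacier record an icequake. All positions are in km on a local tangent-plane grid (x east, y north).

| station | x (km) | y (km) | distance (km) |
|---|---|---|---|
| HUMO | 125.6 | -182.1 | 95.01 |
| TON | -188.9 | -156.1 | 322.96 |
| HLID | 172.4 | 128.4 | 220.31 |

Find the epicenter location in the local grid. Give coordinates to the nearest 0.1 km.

(126.6, -87.1)

Circle about each station: (x − 125.6)² + (y + 182.1)² = 95.01²; (x + 188.9)² + (y + 156.1)² = 322.96²; (x − 172.4)² + (y − 128.4)² = 220.31².
Subtracting pairs of circle equations eliminates x²+y² and gives linear equations (the radical axes):
-629.0 x + 52.0 y = -84161.61
93.6 x + 621.0 y = -42237.05
Solving the 2×2 system: x ≈ 126.6, y ≈ -87.1 km.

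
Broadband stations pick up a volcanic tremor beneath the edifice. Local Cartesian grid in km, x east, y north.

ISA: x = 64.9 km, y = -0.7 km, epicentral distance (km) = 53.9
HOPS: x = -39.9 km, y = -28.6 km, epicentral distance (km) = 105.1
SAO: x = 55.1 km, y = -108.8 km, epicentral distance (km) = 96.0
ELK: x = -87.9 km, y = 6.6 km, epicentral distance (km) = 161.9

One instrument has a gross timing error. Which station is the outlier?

SAO

Solve using three stations at a time. Using ISA, HOPS, ELK (subtract circle equations pairwise → linear system) gives (x, y) ≈ (62.0, -54.7).
Distances from that point to each station vs reported:
  ISA: calculated 54.1 vs reported 53.9 → residual 0.2 km
  HOPS: calculated 105.2 vs reported 105.1 → residual 0.1 km
  SAO: calculated 54.5 vs reported 96.0 → residual 41.5 km
  ELK: calculated 162.0 vs reported 161.9 → residual 0.1 km
ISA, HOPS, ELK are mutually consistent (residuals ≈ 0); SAO is off by 41.5 km.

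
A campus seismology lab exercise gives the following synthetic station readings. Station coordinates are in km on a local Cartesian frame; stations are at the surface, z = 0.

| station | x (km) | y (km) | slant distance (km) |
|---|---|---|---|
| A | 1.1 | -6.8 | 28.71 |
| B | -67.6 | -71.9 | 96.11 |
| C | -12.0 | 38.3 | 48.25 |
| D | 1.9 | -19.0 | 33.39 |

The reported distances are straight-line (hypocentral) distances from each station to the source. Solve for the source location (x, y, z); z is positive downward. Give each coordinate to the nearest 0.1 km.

Each station gives a sphere (x−x_i)² + (y−y_i)² + z² = d_i² (stations at z=0).
Subtracting the A sphere from B and C: z² cancels, leaving linear equations in x and y:
-137.4 x − 130.2 y = 1279.05
-26.2 x + 90.2 y = 59.64
Solving: x ≈ -7.791, y ≈ -1.602 km (keep extra digits for the depth step; rounded: -7.8, -1.6).
Then from the A sphere: z² = 28.71² − (x − 1.1)² − (y + 6.8)² with x = -7.791, y = -1.602, so z ≈ 26.799 ≈ 26.8 km.
Check against D (with the unrounded solution): distance 33.39 ≈ 33.39 km. ✓

(-7.8, -1.6, 26.8)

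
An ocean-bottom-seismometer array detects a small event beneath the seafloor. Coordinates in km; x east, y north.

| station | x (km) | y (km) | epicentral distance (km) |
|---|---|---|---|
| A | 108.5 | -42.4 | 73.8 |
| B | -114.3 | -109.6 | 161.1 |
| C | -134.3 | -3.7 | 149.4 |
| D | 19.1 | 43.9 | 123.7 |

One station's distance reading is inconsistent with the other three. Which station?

C

Solve using three stations at a time. Using A, B, D (subtract circle equations pairwise → linear system) gives (x, y) ≈ (43.5, -77.3).
Distances from that point to each station vs reported:
  A: calculated 73.8 vs reported 73.8 → residual 0.0 km
  B: calculated 161.1 vs reported 161.1 → residual 0.0 km
  C: calculated 192.5 vs reported 149.4 → residual 43.1 km
  D: calculated 123.7 vs reported 123.7 → residual 0.0 km
A, B, D are mutually consistent (residuals ≈ 0); C is off by 43.1 km.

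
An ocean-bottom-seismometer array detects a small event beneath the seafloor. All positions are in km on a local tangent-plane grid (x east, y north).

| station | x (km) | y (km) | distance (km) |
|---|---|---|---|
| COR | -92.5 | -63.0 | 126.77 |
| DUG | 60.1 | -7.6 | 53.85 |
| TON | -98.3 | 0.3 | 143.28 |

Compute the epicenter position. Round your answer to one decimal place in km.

Circle about each station: (x + 92.5)² + (y + 63.0)² = 126.77²; (x − 60.1)² + (y + 7.6)² = 53.85²; (x + 98.3)² + (y − 0.3)² = 143.28².
Subtracting the COR equation from the DUG and TON equations removes the quadratic terms:
305.2 x + 110.8 y = 4315.33
-11.6 x + 126.6 y = -7320.80
Solving the 2×2 system: x ≈ 34.0, y ≈ -54.7 km.
Check against COR (with the unrounded x, y): √((x + 92.5)²+(y + 63.0)²) = 126.77 ≈ 126.77 km. ✓

34.0 km east, -54.7 km north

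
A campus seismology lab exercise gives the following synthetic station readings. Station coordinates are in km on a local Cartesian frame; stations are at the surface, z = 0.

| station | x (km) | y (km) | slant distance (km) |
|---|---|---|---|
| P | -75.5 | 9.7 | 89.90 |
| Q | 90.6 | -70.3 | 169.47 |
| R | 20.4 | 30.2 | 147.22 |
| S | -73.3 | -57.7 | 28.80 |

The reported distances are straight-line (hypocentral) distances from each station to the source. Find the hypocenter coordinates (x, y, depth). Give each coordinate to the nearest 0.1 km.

x ≈ -77.5 km, y ≈ -77.9 km, depth ≈ 20.1 km

Each station gives a sphere (x−x_i)² + (y−y_i)² + z² = d_i² (stations at z=0).
Subtracting the P sphere from Q and R: z² cancels, leaving linear equations in x and y:
332.2 x − 160.0 y = -13281.96
191.8 x + 41.0 y = -18057.86
Solving: x ≈ -77.498, y ≈ -77.894 km (keep extra digits for the depth step; rounded: -77.5, -77.9).
Then from the P sphere: z² = 89.90² − (x + 75.5)² − (y − 9.7)² with x = -77.498, y = -77.894, so z ≈ 20.132 ≈ 20.1 km.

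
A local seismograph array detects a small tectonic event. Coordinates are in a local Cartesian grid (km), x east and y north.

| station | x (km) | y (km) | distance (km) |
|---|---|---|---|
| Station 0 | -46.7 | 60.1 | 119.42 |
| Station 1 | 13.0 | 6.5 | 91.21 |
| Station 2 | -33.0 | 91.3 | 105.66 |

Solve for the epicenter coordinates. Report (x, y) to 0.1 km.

x ≈ 71.6 km, y ≈ 76.4 km

Circle about each station: (x + 46.7)² + (y − 60.1)² = 119.42²; (x − 13.0)² + (y − 6.5)² = 91.21²; (x + 33.0)² + (y − 91.3)² = 105.66².
Subtracting the Station 0 equation from the Station 1 and Station 2 equations removes the quadratic terms:
119.4 x − 107.2 y = 360.22
27.4 x + 62.4 y = 6728.89
Solving the 2×2 system: x ≈ 71.6, y ≈ 76.4 km.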